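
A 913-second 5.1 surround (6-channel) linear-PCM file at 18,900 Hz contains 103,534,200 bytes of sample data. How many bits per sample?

Bytes per sample = 103,534,200 / (18,900 × 913 × 6) = 103,534,200 / 103,534,200 = 1.
Bit depth = 1 × 8 = 8 bits.

8 bits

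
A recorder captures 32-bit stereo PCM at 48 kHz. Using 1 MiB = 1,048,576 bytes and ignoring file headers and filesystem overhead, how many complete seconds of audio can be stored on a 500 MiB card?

1,365 seconds

Uncompressed byte rate = 48,000 × 4 × 2 = 384,000 bytes/s.
Capacity = 500 × 1,048,576 = 524,288,000 bytes.
524,288,000 / 384,000 ≈ 1365.33 s → 1,365 seconds.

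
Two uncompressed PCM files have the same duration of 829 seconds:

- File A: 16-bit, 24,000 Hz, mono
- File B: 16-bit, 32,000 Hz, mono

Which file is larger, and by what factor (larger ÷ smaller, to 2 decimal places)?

File A: 24,000 × 2 × 1 = 48,000 bytes/s.
File B: 32,000 × 2 × 1 = 64,000 bytes/s.
File B is larger; ratio = 53,056,000 / 39,792,000 = 1.33.

File B, by a factor of 1.33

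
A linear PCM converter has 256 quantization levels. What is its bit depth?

log2(256) = 8.

8 bits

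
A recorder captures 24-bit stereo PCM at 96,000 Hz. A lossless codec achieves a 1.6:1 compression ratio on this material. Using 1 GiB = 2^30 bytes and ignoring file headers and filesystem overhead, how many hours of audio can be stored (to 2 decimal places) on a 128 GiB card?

Uncompressed byte rate = 96,000 × 3 × 2 = 576,000 bytes/s.
After 1.6:1 compression, effective rate ≈ 360000 bytes/s.
Capacity = 128 × 1,073,741,824 = 137,438,953,472 bytes.
137,438,953,472 / effective rate ≈ 381774.87 s → 106.05 hours.

106.05 hours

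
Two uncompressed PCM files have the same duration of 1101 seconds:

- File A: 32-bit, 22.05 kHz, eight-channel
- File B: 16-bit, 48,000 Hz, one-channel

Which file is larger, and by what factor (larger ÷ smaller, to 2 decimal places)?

File A: 22,050 × 4 × 8 = 705,600 bytes/s.
File B: 48,000 × 2 × 1 = 96,000 bytes/s.
File A is larger; ratio = 776,865,600 / 105,696,000 = 7.35.

File A, by a factor of 7.35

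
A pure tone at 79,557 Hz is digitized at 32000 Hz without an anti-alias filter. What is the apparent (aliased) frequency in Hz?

Nyquist = 32,000/2 = 16,000 Hz; 79,557 Hz exceeds it.
Alias = |79,557 − 2×32,000| = |79,557 − 64,000| = 15,557 Hz.

15,557 Hz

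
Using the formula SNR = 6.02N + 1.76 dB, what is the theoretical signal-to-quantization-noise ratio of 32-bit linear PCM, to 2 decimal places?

194.40 dB

6.02 × 32 + 1.76 = 194.40 dB.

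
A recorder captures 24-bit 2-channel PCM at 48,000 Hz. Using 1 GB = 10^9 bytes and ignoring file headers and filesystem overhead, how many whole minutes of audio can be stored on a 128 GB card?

7,407 minutes

Uncompressed byte rate = 48,000 × 3 × 2 = 288,000 bytes/s.
Capacity = 128 × 1,000,000,000 = 128,000,000,000 bytes.
128,000,000,000 / 288,000 ≈ 444444.44 s → 7,407 minutes.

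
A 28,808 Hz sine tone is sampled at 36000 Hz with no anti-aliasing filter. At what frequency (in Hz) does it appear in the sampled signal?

Nyquist = 36,000/2 = 18,000 Hz; 28,808 Hz exceeds it.
Alias = |28,808 − 1×36,000| = |28,808 − 36,000| = 7,192 Hz.

7,192 Hz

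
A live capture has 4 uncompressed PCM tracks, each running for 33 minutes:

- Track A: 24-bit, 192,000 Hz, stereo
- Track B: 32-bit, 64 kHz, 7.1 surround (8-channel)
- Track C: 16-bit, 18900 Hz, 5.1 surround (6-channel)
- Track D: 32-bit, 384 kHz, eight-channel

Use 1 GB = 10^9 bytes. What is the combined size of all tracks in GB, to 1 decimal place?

31.1 GB

33 minutes = 1,980 s.
Track A: 192,000 × 1,980 × 3 × 2 = 2,280,960,000 bytes.
Track B: 64,000 × 1,980 × 4 × 8 = 4,055,040,000 bytes.
Track C: 18,900 × 1,980 × 2 × 6 = 449,064,000 bytes.
Track D: 384,000 × 1,980 × 4 × 8 = 24,330,240,000 bytes.
Total = 31,115,304,000 bytes = 31.1 GB.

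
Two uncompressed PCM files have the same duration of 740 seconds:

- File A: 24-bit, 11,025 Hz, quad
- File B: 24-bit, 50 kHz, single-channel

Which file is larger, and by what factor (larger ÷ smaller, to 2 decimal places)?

File A: 11,025 × 3 × 4 = 132,300 bytes/s.
File B: 50,000 × 3 × 1 = 150,000 bytes/s.
File B is larger; ratio = 111,000,000 / 97,902,000 = 1.13.

File B, by a factor of 1.13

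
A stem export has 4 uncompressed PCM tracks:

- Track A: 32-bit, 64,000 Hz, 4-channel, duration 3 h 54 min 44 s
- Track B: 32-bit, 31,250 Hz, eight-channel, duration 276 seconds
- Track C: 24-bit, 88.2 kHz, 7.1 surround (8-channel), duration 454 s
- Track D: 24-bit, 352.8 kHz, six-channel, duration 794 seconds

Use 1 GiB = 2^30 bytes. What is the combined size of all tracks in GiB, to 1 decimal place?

19.3 GiB

Track A: 3 h 54 min 44 s = 14,084 s; 64,000 × 14,084 × 4 × 4 = 14,422,016,000 bytes.
Track B: 31,250 × 276 × 4 × 8 = 276,000,000 bytes.
Track C: 88,200 × 454 × 3 × 8 = 961,027,200 bytes.
Track D: 352,800 × 794 × 3 × 6 = 5,042,217,600 bytes.
Total = 20,701,260,800 bytes = 19.3 GiB.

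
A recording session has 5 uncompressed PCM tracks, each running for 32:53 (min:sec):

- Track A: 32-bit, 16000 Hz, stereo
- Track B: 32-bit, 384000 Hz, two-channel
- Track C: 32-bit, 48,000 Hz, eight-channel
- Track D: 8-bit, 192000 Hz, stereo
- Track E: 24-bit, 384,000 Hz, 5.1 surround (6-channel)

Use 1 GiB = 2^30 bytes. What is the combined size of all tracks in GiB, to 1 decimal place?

22.1 GiB

32:53 (min:sec) = 1,973 s.
Track A: 16,000 × 1,973 × 4 × 2 = 252,544,000 bytes.
Track B: 384,000 × 1,973 × 4 × 2 = 6,061,056,000 bytes.
Track C: 48,000 × 1,973 × 4 × 8 = 3,030,528,000 bytes.
Track D: 192,000 × 1,973 × 1 × 2 = 757,632,000 bytes.
Track E: 384,000 × 1,973 × 3 × 6 = 13,637,376,000 bytes.
Total = 23,739,136,000 bytes = 22.1 GiB.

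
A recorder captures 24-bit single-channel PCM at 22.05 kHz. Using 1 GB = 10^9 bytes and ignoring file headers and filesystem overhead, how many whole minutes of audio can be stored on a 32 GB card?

8,062 minutes

Uncompressed byte rate = 22,050 × 3 × 1 = 66,150 bytes/s.
Capacity = 32 × 1,000,000,000 = 32,000,000,000 bytes.
32,000,000,000 / 66,150 ≈ 483749.06 s → 8,062 minutes.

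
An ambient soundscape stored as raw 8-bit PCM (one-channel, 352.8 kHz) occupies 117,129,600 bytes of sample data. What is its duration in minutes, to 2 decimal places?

5.53 minutes

Byte rate = 352,800 × 1 × 1 = 352,800 bytes/s.
Duration = 117,129,600 / 352,800 = 332 s.
332 s / 60 = 5.53 minutes.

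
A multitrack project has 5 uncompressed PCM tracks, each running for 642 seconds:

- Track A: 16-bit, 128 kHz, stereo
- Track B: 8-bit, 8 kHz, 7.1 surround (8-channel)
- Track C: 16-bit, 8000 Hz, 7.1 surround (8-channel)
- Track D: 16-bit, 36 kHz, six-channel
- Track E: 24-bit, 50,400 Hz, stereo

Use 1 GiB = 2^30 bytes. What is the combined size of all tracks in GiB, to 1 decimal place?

0.9 GiB

Track A: 128,000 × 642 × 2 × 2 = 328,704,000 bytes.
Track B: 8,000 × 642 × 1 × 8 = 41,088,000 bytes.
Track C: 8,000 × 642 × 2 × 8 = 82,176,000 bytes.
Track D: 36,000 × 642 × 2 × 6 = 277,344,000 bytes.
Track E: 50,400 × 642 × 3 × 2 = 194,140,800 bytes.
Total = 923,452,800 bytes = 0.9 GiB.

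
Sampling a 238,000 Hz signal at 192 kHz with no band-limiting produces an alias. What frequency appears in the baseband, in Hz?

46,000 Hz

Nyquist = 192,000/2 = 96,000 Hz; 238,000 Hz exceeds it.
Alias = |238,000 − 1×192,000| = |238,000 − 192,000| = 46,000 Hz.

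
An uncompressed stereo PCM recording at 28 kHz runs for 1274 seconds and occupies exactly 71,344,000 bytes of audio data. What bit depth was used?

Bytes per sample = 71,344,000 / (28,000 × 1,274 × 2) = 71,344,000 / 71,344,000 = 1.
Bit depth = 1 × 8 = 8 bits.

8 bits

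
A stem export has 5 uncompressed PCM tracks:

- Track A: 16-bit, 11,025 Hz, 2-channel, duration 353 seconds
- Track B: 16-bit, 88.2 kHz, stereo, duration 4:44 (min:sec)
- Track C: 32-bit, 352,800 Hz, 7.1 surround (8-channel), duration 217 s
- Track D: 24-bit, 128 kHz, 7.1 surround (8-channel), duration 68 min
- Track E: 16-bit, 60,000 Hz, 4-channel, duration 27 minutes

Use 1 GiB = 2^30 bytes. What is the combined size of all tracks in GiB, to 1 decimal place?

14.8 GiB

Track A: 11,025 × 353 × 2 × 2 = 15,567,300 bytes.
Track B: 4:44 (min:sec) = 284 s; 88,200 × 284 × 2 × 2 = 100,195,200 bytes.
Track C: 352,800 × 217 × 4 × 8 = 2,449,843,200 bytes.
Track D: 68 min = 4,080 s; 128,000 × 4,080 × 3 × 8 = 12,533,760,000 bytes.
Track E: 27 minutes = 1,620 s; 60,000 × 1,620 × 2 × 4 = 777,600,000 bytes.
Total = 15,876,965,700 bytes = 14.8 GiB.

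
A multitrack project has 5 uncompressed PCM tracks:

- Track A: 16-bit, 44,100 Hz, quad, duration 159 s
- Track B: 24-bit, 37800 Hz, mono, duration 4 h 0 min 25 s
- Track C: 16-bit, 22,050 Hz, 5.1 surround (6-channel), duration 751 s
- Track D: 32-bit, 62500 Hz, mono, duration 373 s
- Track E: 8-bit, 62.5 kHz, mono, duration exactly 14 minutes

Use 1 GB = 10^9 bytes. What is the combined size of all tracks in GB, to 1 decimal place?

2.0 GB

Track A: 44,100 × 159 × 2 × 4 = 56,095,200 bytes.
Track B: 4 h 0 min 25 s = 14,425 s; 37,800 × 14,425 × 3 × 1 = 1,635,795,000 bytes.
Track C: 22,050 × 751 × 2 × 6 = 198,714,600 bytes.
Track D: 62,500 × 373 × 4 × 1 = 93,250,000 bytes.
Track E: exactly 14 minutes = 840 s; 62,500 × 840 × 1 × 1 = 52,500,000 bytes.
Total = 2,036,354,800 bytes = 2.0 GB.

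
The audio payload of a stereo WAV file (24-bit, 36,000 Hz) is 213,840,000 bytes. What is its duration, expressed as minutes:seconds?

16:30

Byte rate = 36,000 × 3 × 2 = 216,000 bytes/s.
Duration = 213,840,000 / 216,000 = 990 s.
990 s = 16:30.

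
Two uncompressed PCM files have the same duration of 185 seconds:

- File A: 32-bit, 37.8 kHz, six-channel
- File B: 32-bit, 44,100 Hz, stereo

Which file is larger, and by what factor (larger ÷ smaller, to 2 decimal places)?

File A: 37,800 × 4 × 6 = 907,200 bytes/s.
File B: 44,100 × 4 × 2 = 352,800 bytes/s.
File A is larger; ratio = 167,832,000 / 65,268,000 = 2.57.

File A, by a factor of 2.57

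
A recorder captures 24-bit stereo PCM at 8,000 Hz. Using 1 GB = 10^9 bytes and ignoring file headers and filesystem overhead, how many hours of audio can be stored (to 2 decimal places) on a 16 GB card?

92.59 hours

Uncompressed byte rate = 8,000 × 3 × 2 = 48,000 bytes/s.
Capacity = 16 × 1,000,000,000 = 16,000,000,000 bytes.
16,000,000,000 / 48,000 ≈ 333333.33 s → 92.59 hours.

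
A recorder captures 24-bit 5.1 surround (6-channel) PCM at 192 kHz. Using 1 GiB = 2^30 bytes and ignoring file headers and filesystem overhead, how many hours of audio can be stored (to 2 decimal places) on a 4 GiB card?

0.35 hours

Uncompressed byte rate = 192,000 × 3 × 6 = 3,456,000 bytes/s.
Capacity = 4 × 1,073,741,824 = 4,294,967,296 bytes.
4,294,967,296 / 3,456,000 ≈ 1242.76 s → 0.35 hours.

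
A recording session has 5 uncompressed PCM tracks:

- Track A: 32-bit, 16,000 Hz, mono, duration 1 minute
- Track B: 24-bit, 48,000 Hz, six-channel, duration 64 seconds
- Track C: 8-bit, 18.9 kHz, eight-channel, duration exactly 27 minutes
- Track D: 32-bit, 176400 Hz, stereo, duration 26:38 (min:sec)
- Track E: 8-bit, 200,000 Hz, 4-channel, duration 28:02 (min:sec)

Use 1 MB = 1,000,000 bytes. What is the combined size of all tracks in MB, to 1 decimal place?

3904.8 MB

Track A: 1 minute = 60 s; 16,000 × 60 × 4 × 1 = 3,840,000 bytes.
Track B: 48,000 × 64 × 3 × 6 = 55,296,000 bytes.
Track C: exactly 27 minutes = 1,620 s; 18,900 × 1,620 × 1 × 8 = 244,944,000 bytes.
Track D: 26:38 (min:sec) = 1,598 s; 176,400 × 1,598 × 4 × 2 = 2,255,097,600 bytes.
Track E: 28:02 (min:sec) = 1,682 s; 200,000 × 1,682 × 1 × 4 = 1,345,600,000 bytes.
Total = 3,904,777,600 bytes = 3904.8 MB.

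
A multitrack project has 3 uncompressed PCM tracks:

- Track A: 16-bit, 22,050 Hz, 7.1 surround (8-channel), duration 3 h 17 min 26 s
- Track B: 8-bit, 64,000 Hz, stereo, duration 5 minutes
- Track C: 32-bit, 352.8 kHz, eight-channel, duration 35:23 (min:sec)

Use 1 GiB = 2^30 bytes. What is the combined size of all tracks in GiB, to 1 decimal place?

Track A: 3 h 17 min 26 s = 11,846 s; 22,050 × 11,846 × 2 × 8 = 4,179,268,800 bytes.
Track B: 5 minutes = 300 s; 64,000 × 300 × 1 × 2 = 38,400,000 bytes.
Track C: 35:23 (min:sec) = 2,123 s; 352,800 × 2,123 × 4 × 8 = 23,967,820,800 bytes.
Total = 28,185,489,600 bytes = 26.2 GiB.

26.2 GiB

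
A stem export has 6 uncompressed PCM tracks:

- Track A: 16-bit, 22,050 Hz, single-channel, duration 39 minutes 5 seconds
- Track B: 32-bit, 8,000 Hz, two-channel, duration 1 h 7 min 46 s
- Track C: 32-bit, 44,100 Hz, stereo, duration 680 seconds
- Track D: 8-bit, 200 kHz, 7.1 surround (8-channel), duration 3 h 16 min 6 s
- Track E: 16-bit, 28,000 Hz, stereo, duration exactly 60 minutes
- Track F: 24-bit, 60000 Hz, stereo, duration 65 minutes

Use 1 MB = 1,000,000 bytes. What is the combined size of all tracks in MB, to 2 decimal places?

Track A: 39 minutes 5 seconds = 2,345 s; 22,050 × 2,345 × 2 × 1 = 103,414,500 bytes.
Track B: 1 h 7 min 46 s = 4,066 s; 8,000 × 4,066 × 4 × 2 = 260,224,000 bytes.
Track C: 44,100 × 680 × 4 × 2 = 239,904,000 bytes.
Track D: 3 h 16 min 6 s = 11,766 s; 200,000 × 11,766 × 1 × 8 = 18,825,600,000 bytes.
Track E: exactly 60 minutes = 3,600 s; 28,000 × 3,600 × 2 × 2 = 403,200,000 bytes.
Track F: 65 minutes = 3,900 s; 60,000 × 3,900 × 3 × 2 = 1,404,000,000 bytes.
Total = 21,236,342,500 bytes = 21236.34 MB.

21236.34 MB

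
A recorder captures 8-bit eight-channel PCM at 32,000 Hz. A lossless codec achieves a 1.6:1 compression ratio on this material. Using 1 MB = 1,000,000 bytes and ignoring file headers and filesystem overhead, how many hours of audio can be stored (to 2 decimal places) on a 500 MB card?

Uncompressed byte rate = 32,000 × 1 × 8 = 256,000 bytes/s.
After 1.6:1 compression, effective rate ≈ 160000 bytes/s.
Capacity = 500 × 1,000,000 = 500,000,000 bytes.
500,000,000 / effective rate ≈ 3125 s → 0.87 hours.

0.87 hours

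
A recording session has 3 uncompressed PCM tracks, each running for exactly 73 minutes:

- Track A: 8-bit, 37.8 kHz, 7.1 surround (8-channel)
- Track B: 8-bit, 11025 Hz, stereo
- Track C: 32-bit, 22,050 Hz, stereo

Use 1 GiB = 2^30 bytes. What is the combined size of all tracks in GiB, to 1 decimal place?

exactly 73 minutes = 4,380 s.
Track A: 37,800 × 4,380 × 1 × 8 = 1,324,512,000 bytes.
Track B: 11,025 × 4,380 × 1 × 2 = 96,579,000 bytes.
Track C: 22,050 × 4,380 × 4 × 2 = 772,632,000 bytes.
Total = 2,193,723,000 bytes = 2.0 GiB.

2.0 GiB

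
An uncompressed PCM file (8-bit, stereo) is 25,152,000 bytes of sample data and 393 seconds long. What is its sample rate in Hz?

Bytes = sample_rate × seconds × bytes_per_sample × channels.
sample_rate = 25,152,000 / (393 × 1 × 2) = 25,152,000 / 786 = 32,000 Hz.

32,000 Hz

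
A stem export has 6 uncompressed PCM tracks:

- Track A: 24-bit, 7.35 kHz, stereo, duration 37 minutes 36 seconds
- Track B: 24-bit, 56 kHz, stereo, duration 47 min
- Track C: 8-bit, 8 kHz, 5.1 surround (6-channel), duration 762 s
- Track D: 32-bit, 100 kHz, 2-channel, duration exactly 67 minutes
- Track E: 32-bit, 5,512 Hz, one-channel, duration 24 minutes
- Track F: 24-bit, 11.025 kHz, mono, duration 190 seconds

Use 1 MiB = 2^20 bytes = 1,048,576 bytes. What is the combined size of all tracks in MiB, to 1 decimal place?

4136.7 MiB

Track A: 37 minutes 36 seconds = 2,256 s; 7,350 × 2,256 × 3 × 2 = 99,489,600 bytes.
Track B: 47 min = 2,820 s; 56,000 × 2,820 × 3 × 2 = 947,520,000 bytes.
Track C: 8,000 × 762 × 1 × 6 = 36,576,000 bytes.
Track D: exactly 67 minutes = 4,020 s; 100,000 × 4,020 × 4 × 2 = 3,216,000,000 bytes.
Track E: 24 minutes = 1,440 s; 5,512 × 1,440 × 4 × 1 = 31,749,120 bytes.
Track F: 11,025 × 190 × 3 × 1 = 6,284,250 bytes.
Total = 4,337,618,970 bytes = 4136.7 MiB.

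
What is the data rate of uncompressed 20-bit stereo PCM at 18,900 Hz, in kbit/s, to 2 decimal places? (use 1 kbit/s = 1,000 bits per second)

756.00 kbit/s

Bit rate = 18,900 × 20 × 2 = 756,000 bits/s.
= 756.00 kbit/s.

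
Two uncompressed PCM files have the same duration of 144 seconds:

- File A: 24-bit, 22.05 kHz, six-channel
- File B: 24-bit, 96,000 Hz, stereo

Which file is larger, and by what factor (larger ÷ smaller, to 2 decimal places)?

File A: 22,050 × 3 × 6 = 396,900 bytes/s.
File B: 96,000 × 3 × 2 = 576,000 bytes/s.
File B is larger; ratio = 82,944,000 / 57,153,600 = 1.45.

File B, by a factor of 1.45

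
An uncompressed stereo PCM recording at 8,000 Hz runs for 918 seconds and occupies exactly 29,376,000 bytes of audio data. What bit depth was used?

Bytes per sample = 29,376,000 / (8,000 × 918 × 2) = 29,376,000 / 14,688,000 = 2.
Bit depth = 2 × 8 = 16 bits.

16 bits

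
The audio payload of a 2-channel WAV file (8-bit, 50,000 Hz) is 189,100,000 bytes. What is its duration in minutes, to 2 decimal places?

31.52 minutes

Byte rate = 50,000 × 1 × 2 = 100,000 bytes/s.
Duration = 189,100,000 / 100,000 = 1,891 s.
1,891 s / 60 = 31.52 minutes.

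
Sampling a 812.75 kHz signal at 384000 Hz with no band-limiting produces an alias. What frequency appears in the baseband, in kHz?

Nyquist = 384,000/2 = 192,000 Hz; 812,750 Hz exceeds it.
Alias = |812,750 − 2×384,000| = |812,750 − 768,000| = 44,750 Hz = 44.75 kHz.

44.75 kHz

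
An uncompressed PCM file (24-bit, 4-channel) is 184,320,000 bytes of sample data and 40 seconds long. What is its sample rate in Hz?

Bytes = sample_rate × seconds × bytes_per_sample × channels.
sample_rate = 184,320,000 / (40 × 3 × 4) = 184,320,000 / 480 = 384,000 Hz.

384,000 Hz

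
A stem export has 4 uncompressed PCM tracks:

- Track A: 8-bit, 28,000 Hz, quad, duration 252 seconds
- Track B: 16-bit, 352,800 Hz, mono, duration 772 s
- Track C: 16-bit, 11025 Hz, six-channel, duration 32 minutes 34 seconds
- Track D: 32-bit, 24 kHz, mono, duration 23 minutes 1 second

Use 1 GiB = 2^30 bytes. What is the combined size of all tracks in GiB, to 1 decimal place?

Track A: 28,000 × 252 × 1 × 4 = 28,224,000 bytes.
Track B: 352,800 × 772 × 2 × 1 = 544,723,200 bytes.
Track C: 32 minutes 34 seconds = 1,954 s; 11,025 × 1,954 × 2 × 6 = 258,514,200 bytes.
Track D: 23 minutes 1 second = 1,381 s; 24,000 × 1,381 × 4 × 1 = 132,576,000 bytes.
Total = 964,037,400 bytes = 0.9 GiB.

0.9 GiB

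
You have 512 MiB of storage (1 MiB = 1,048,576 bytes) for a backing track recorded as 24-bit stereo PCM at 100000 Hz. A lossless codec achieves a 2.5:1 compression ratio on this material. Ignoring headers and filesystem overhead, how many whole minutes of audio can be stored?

37 minutes

Uncompressed byte rate = 100,000 × 3 × 2 = 600,000 bytes/s.
After 2.5:1 compression, effective rate ≈ 240000 bytes/s.
Capacity = 512 × 1,048,576 = 536,870,912 bytes.
536,870,912 / effective rate ≈ 2236.96 s → 37 minutes.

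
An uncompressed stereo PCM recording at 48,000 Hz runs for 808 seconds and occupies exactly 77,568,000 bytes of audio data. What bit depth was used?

8 bits

Bytes per sample = 77,568,000 / (48,000 × 808 × 2) = 77,568,000 / 77,568,000 = 1.
Bit depth = 1 × 8 = 8 bits.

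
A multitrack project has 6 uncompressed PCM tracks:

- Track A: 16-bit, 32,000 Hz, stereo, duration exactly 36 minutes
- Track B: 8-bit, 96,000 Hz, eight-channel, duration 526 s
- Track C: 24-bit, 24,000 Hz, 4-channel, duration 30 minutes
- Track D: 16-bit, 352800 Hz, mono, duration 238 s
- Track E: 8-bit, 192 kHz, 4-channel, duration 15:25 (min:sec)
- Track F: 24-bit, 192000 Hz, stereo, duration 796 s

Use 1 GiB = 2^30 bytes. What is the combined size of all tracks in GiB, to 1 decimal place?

2.8 GiB

Track A: exactly 36 minutes = 2,160 s; 32,000 × 2,160 × 2 × 2 = 276,480,000 bytes.
Track B: 96,000 × 526 × 1 × 8 = 403,968,000 bytes.
Track C: 30 minutes = 1,800 s; 24,000 × 1,800 × 3 × 4 = 518,400,000 bytes.
Track D: 352,800 × 238 × 2 × 1 = 167,932,800 bytes.
Track E: 15:25 (min:sec) = 925 s; 192,000 × 925 × 1 × 4 = 710,400,000 bytes.
Track F: 192,000 × 796 × 3 × 2 = 916,992,000 bytes.
Total = 2,994,172,800 bytes = 2.8 GiB.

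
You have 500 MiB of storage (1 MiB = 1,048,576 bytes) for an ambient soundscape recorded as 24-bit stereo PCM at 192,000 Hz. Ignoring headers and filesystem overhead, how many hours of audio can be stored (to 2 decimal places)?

0.13 hours

Uncompressed byte rate = 192,000 × 3 × 2 = 1,152,000 bytes/s.
Capacity = 500 × 1,048,576 = 524,288,000 bytes.
524,288,000 / 1,152,000 ≈ 455.11 s → 0.13 hours.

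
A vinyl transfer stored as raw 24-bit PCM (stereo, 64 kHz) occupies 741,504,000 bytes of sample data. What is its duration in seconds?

Byte rate = 64,000 × 3 × 2 = 384,000 bytes/s.
Duration = 741,504,000 / 384,000 = 1,931 s.

1,931 seconds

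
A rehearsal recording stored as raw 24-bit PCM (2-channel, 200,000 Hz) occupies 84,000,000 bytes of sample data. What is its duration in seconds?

70 seconds

Byte rate = 200,000 × 3 × 2 = 1,200,000 bytes/s.
Duration = 84,000,000 / 1,200,000 = 70 s.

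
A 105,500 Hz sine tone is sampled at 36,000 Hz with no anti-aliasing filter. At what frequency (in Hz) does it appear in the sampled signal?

Nyquist = 36,000/2 = 18,000 Hz; 105,500 Hz exceeds it.
Alias = |105,500 − 3×36,000| = |105,500 − 108,000| = 2,500 Hz.

2,500 Hz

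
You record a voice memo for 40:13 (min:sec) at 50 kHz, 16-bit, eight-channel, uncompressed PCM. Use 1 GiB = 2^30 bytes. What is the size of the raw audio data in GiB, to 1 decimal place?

1.8 GiB

Duration = 40:13 (min:sec) = 2,413 s.
Bytes = 50,000 samples/s × 2,413 s × 2 bytes/sample × 8 ch = 1,930,400,000 bytes.
1,930,400,000 / 1,073,741,824 = 1.8 GiB.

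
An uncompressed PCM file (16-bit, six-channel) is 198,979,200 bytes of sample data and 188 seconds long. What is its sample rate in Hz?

Bytes = sample_rate × seconds × bytes_per_sample × channels.
sample_rate = 198,979,200 / (188 × 2 × 6) = 198,979,200 / 2,256 = 88,200 Hz.

88,200 Hz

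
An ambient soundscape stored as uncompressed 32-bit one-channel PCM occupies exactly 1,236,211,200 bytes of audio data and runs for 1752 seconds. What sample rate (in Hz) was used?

176,400 Hz

Bytes = sample_rate × seconds × bytes_per_sample × channels.
sample_rate = 1,236,211,200 / (1,752 × 4 × 1) = 1,236,211,200 / 7,008 = 176,400 Hz.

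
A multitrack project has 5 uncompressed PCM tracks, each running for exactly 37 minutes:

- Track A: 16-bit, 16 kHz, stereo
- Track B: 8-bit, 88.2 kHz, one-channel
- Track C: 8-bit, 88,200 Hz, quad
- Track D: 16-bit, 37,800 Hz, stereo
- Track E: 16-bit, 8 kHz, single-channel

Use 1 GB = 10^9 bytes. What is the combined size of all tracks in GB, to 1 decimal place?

1.5 GB

exactly 37 minutes = 2,220 s.
Track A: 16,000 × 2,220 × 2 × 2 = 142,080,000 bytes.
Track B: 88,200 × 2,220 × 1 × 1 = 195,804,000 bytes.
Track C: 88,200 × 2,220 × 1 × 4 = 783,216,000 bytes.
Track D: 37,800 × 2,220 × 2 × 2 = 335,664,000 bytes.
Track E: 8,000 × 2,220 × 2 × 1 = 35,520,000 bytes.
Total = 1,492,284,000 bytes = 1.5 GB.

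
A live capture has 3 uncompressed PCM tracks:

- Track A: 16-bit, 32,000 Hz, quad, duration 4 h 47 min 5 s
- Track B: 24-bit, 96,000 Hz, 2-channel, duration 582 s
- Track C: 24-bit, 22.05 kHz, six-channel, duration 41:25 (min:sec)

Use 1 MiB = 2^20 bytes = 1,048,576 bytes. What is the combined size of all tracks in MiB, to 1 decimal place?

Track A: 4 h 47 min 5 s = 17,225 s; 32,000 × 17,225 × 2 × 4 = 4,409,600,000 bytes.
Track B: 96,000 × 582 × 3 × 2 = 335,232,000 bytes.
Track C: 41:25 (min:sec) = 2,485 s; 22,050 × 2,485 × 3 × 6 = 986,296,500 bytes.
Total = 5,731,128,500 bytes = 5465.6 MiB.

5465.6 MiB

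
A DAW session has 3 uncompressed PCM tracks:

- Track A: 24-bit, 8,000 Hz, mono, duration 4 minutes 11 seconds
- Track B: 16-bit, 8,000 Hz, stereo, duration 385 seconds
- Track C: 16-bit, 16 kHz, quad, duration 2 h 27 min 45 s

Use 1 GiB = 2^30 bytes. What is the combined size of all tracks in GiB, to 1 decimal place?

Track A: 4 minutes 11 seconds = 251 s; 8,000 × 251 × 3 × 1 = 6,024,000 bytes.
Track B: 8,000 × 385 × 2 × 2 = 12,320,000 bytes.
Track C: 2 h 27 min 45 s = 8,865 s; 16,000 × 8,865 × 2 × 4 = 1,134,720,000 bytes.
Total = 1,153,064,000 bytes = 1.1 GiB.

1.1 GiB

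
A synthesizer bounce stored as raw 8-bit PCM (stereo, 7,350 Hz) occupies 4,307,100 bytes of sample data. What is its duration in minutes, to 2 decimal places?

Byte rate = 7,350 × 1 × 2 = 14,700 bytes/s.
Duration = 4,307,100 / 14,700 = 293 s.
293 s / 60 = 4.88 minutes.

4.88 minutes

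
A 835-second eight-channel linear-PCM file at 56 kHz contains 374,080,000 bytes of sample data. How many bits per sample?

8 bits

Bytes per sample = 374,080,000 / (56,000 × 835 × 8) = 374,080,000 / 374,080,000 = 1.
Bit depth = 1 × 8 = 8 bits.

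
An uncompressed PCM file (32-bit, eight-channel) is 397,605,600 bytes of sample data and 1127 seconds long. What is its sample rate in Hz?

11,025 Hz

Bytes = sample_rate × seconds × bytes_per_sample × channels.
sample_rate = 397,605,600 / (1,127 × 4 × 8) = 397,605,600 / 36,064 = 11,025 Hz.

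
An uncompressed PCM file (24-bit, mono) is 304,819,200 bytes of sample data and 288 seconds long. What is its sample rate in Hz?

352,800 Hz

Bytes = sample_rate × seconds × bytes_per_sample × channels.
sample_rate = 304,819,200 / (288 × 3 × 1) = 304,819,200 / 864 = 352,800 Hz.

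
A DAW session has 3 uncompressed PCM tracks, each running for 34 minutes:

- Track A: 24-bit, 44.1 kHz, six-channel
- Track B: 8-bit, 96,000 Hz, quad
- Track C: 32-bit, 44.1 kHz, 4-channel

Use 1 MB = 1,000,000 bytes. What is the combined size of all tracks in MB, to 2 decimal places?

34 minutes = 2,040 s.
Track A: 44,100 × 2,040 × 3 × 6 = 1,619,352,000 bytes.
Track B: 96,000 × 2,040 × 1 × 4 = 783,360,000 bytes.
Track C: 44,100 × 2,040 × 4 × 4 = 1,439,424,000 bytes.
Total = 3,842,136,000 bytes = 3842.14 MB.

3842.14 MB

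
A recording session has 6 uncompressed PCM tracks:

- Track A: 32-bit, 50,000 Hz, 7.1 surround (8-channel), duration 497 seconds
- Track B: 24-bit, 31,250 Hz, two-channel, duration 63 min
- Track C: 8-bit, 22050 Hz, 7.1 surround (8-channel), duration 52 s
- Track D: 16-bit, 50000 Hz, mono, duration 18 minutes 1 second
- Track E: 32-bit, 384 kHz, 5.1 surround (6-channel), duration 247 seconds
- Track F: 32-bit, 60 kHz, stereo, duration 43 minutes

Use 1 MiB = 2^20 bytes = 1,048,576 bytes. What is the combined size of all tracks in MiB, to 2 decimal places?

Track A: 50,000 × 497 × 4 × 8 = 795,200,000 bytes.
Track B: 63 min = 3,780 s; 31,250 × 3,780 × 3 × 2 = 708,750,000 bytes.
Track C: 22,050 × 52 × 1 × 8 = 9,172,800 bytes.
Track D: 18 minutes 1 second = 1,081 s; 50,000 × 1,081 × 2 × 1 = 108,100,000 bytes.
Track E: 384,000 × 247 × 4 × 6 = 2,276,352,000 bytes.
Track F: 43 minutes = 2,580 s; 60,000 × 2,580 × 4 × 2 = 1,238,400,000 bytes.
Total = 5,135,974,800 bytes = 4898.05 MiB.

4898.05 MiB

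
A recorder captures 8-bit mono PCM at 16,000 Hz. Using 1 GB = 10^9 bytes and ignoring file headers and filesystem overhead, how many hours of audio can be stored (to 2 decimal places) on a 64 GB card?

1111.11 hours

Uncompressed byte rate = 16,000 × 1 × 1 = 16,000 bytes/s.
Capacity = 64 × 1,000,000,000 = 64,000,000,000 bytes.
64,000,000,000 / 16,000 ≈ 4000000 s → 1111.11 hours.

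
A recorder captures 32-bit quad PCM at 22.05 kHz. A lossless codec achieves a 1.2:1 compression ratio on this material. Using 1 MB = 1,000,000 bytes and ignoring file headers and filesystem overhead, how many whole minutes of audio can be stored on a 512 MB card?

29 minutes

Uncompressed byte rate = 22,050 × 4 × 4 = 352,800 bytes/s.
After 1.2:1 compression, effective rate ≈ 294000 bytes/s.
Capacity = 512 × 1,000,000 = 512,000,000 bytes.
512,000,000 / effective rate ≈ 1741.5 s → 29 minutes.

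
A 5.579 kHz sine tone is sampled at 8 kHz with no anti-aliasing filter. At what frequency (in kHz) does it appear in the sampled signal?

Nyquist = 8,000/2 = 4,000 Hz; 5,579 Hz exceeds it.
Alias = |5,579 − 1×8,000| = |5,579 − 8,000| = 2,421 Hz = 2.421 kHz.

2.421 kHz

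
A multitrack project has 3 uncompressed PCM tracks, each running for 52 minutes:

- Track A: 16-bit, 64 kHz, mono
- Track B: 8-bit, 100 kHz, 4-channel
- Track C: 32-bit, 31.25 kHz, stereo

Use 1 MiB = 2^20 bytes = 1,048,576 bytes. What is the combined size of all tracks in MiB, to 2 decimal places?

52 minutes = 3,120 s.
Track A: 64,000 × 3,120 × 2 × 1 = 399,360,000 bytes.
Track B: 100,000 × 3,120 × 1 × 4 = 1,248,000,000 bytes.
Track C: 31,250 × 3,120 × 4 × 2 = 780,000,000 bytes.
Total = 2,427,360,000 bytes = 2314.91 MiB.

2314.91 MiB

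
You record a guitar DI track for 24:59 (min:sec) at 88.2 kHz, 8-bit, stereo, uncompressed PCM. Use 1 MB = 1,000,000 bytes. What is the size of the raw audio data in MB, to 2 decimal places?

264.42 MB

Duration = 24:59 (min:sec) = 1,499 s.
Bytes = 88,200 samples/s × 1,499 s × 1 bytes/sample × 2 ch = 264,423,600 bytes.
264,423,600 / 1,000,000 = 264.42 MB.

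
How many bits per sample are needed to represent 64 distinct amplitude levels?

6 bits

log2(64) = 6.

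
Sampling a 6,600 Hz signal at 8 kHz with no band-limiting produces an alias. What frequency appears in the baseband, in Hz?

1,400 Hz

Nyquist = 8,000/2 = 4,000 Hz; 6,600 Hz exceeds it.
Alias = |6,600 − 1×8,000| = |6,600 − 8,000| = 1,400 Hz.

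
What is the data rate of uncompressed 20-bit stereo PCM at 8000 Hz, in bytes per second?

40,000 bytes/s

Bit rate = 8,000 × 20 × 2 = 320,000 bits/s.
320,000 / 8 = 40,000 bytes/s.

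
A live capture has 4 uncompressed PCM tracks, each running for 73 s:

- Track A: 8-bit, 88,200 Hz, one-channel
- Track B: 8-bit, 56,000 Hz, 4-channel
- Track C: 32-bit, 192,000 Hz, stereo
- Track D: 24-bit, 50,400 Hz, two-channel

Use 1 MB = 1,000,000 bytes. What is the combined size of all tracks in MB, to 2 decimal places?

156.99 MB

Track A: 88,200 × 73 × 1 × 1 = 6,438,600 bytes.
Track B: 56,000 × 73 × 1 × 4 = 16,352,000 bytes.
Track C: 192,000 × 73 × 4 × 2 = 112,128,000 bytes.
Track D: 50,400 × 73 × 3 × 2 = 22,075,200 bytes.
Total = 156,993,800 bytes = 156.99 MB.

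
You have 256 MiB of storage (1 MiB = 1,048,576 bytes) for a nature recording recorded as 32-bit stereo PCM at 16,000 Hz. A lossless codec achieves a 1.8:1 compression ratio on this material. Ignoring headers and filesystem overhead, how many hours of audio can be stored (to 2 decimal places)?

Uncompressed byte rate = 16,000 × 4 × 2 = 128,000 bytes/s.
After 1.8:1 compression, effective rate ≈ 71111.11 bytes/s.
Capacity = 256 × 1,048,576 = 268,435,456 bytes.
268,435,456 / effective rate ≈ 3774.87 s → 1.05 hours.

1.05 hours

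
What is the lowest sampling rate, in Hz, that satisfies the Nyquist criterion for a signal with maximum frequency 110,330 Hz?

Minimum sample rate = 2 × 110,330 Hz = 220,660 Hz.

220,660 Hz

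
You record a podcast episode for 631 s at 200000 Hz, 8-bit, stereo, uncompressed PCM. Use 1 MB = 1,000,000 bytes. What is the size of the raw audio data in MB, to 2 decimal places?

252.40 MB

Bytes = 200,000 samples/s × 631 s × 1 bytes/sample × 2 ch = 252,400,000 bytes.
252,400,000 / 1,000,000 = 252.40 MB.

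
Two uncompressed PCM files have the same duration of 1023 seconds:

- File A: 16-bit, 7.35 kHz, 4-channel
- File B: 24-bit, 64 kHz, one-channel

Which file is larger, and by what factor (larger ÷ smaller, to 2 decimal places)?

File A: 7,350 × 2 × 4 = 58,800 bytes/s.
File B: 64,000 × 3 × 1 = 192,000 bytes/s.
File B is larger; ratio = 196,416,000 / 60,152,400 = 3.27.

File B, by a factor of 3.27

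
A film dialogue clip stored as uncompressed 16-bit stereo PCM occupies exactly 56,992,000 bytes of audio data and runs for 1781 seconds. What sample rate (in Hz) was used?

8,000 Hz

Bytes = sample_rate × seconds × bytes_per_sample × channels.
sample_rate = 56,992,000 / (1,781 × 2 × 2) = 56,992,000 / 7,124 = 8,000 Hz.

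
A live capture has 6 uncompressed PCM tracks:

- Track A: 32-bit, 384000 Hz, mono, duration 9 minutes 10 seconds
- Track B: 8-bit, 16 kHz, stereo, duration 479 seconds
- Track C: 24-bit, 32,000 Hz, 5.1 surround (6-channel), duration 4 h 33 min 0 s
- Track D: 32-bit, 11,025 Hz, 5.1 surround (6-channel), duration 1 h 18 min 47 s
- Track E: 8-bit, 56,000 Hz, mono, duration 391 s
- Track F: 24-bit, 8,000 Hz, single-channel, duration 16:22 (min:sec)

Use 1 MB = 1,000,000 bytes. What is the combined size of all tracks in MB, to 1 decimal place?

Track A: 9 minutes 10 seconds = 550 s; 384,000 × 550 × 4 × 1 = 844,800,000 bytes.
Track B: 16,000 × 479 × 1 × 2 = 15,328,000 bytes.
Track C: 4 h 33 min 0 s = 16,380 s; 32,000 × 16,380 × 3 × 6 = 9,434,880,000 bytes.
Track D: 1 h 18 min 47 s = 4,727 s; 11,025 × 4,727 × 4 × 6 = 1,250,764,200 bytes.
Track E: 56,000 × 391 × 1 × 1 = 21,896,000 bytes.
Track F: 16:22 (min:sec) = 982 s; 8,000 × 982 × 3 × 1 = 23,568,000 bytes.
Total = 11,591,236,200 bytes = 11591.2 MB.

11591.2 MB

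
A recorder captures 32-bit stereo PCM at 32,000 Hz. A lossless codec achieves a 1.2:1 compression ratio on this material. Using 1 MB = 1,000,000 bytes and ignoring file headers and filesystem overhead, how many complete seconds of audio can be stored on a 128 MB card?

600 seconds

Uncompressed byte rate = 32,000 × 4 × 2 = 256,000 bytes/s.
After 1.2:1 compression, effective rate ≈ 213333.33 bytes/s.
Capacity = 128 × 1,000,000 = 128,000,000 bytes.
128,000,000 / effective rate ≈ 600 s → 600 seconds.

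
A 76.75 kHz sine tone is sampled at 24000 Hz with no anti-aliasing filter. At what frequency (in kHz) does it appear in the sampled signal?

Nyquist = 24,000/2 = 12,000 Hz; 76,750 Hz exceeds it.
Alias = |76,750 − 3×24,000| = |76,750 − 72,000| = 4,750 Hz = 4.75 kHz.

4.75 kHz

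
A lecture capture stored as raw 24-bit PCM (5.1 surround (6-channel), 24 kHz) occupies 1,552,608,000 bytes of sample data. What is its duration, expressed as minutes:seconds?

Byte rate = 24,000 × 3 × 6 = 432,000 bytes/s.
Duration = 1,552,608,000 / 432,000 = 3,594 s.
3,594 s = 59:54.

59:54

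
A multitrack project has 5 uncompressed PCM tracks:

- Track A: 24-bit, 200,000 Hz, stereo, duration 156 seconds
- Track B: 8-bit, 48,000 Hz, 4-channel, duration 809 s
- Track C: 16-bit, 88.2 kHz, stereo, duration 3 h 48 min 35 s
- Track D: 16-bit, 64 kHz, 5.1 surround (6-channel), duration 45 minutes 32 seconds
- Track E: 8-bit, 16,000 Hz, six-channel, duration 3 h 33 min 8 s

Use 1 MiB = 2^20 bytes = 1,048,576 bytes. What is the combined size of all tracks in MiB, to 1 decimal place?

Track A: 200,000 × 156 × 3 × 2 = 187,200,000 bytes.
Track B: 48,000 × 809 × 1 × 4 = 155,328,000 bytes.
Track C: 3 h 48 min 35 s = 13,715 s; 88,200 × 13,715 × 2 × 2 = 4,838,652,000 bytes.
Track D: 45 minutes 32 seconds = 2,732 s; 64,000 × 2,732 × 2 × 6 = 2,098,176,000 bytes.
Track E: 3 h 33 min 8 s = 12,788 s; 16,000 × 12,788 × 1 × 6 = 1,227,648,000 bytes.
Total = 8,507,004,000 bytes = 8112.9 MiB.

8112.9 MiB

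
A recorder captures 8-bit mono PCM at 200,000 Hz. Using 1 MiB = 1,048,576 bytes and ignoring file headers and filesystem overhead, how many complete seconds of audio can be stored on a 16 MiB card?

Uncompressed byte rate = 200,000 × 1 × 1 = 200,000 bytes/s.
Capacity = 16 × 1,048,576 = 16,777,216 bytes.
16,777,216 / 200,000 ≈ 83.89 s → 83 seconds.

83 seconds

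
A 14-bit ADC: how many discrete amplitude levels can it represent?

2^14 = 16,384.

16,384 levels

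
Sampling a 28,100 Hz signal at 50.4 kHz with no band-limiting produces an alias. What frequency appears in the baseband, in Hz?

22,300 Hz

Nyquist = 50,400/2 = 25,200 Hz; 28,100 Hz exceeds it.
Alias = |28,100 − 1×50,400| = |28,100 − 50,400| = 22,300 Hz.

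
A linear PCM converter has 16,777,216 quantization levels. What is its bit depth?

24 bits

log2(16,777,216) = 24.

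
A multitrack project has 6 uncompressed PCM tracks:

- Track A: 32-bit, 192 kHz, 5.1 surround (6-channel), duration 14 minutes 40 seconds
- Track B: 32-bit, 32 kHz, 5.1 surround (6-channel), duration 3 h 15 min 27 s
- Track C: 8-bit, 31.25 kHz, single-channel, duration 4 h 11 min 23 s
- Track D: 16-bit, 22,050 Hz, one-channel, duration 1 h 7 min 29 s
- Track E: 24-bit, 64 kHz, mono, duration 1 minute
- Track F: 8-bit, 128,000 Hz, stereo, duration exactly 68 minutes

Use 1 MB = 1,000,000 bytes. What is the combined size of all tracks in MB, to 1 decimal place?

Track A: 14 minutes 40 seconds = 880 s; 192,000 × 880 × 4 × 6 = 4,055,040,000 bytes.
Track B: 3 h 15 min 27 s = 11,727 s; 32,000 × 11,727 × 4 × 6 = 9,006,336,000 bytes.
Track C: 4 h 11 min 23 s = 15,083 s; 31,250 × 15,083 × 1 × 1 = 471,343,750 bytes.
Track D: 1 h 7 min 29 s = 4,049 s; 22,050 × 4,049 × 2 × 1 = 178,560,900 bytes.
Track E: 1 minute = 60 s; 64,000 × 60 × 3 × 1 = 11,520,000 bytes.
Track F: exactly 68 minutes = 4,080 s; 128,000 × 4,080 × 1 × 2 = 1,044,480,000 bytes.
Total = 14,767,280,650 bytes = 14767.3 MB.

14767.3 MB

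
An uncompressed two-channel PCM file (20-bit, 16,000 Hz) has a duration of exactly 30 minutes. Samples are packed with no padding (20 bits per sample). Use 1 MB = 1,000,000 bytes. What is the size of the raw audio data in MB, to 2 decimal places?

Duration = exactly 30 minutes = 1,800 s.
Bits = 16,000 × 1,800 × 20 × 2 = 1,152,000,000 bits = 144,000,000 bytes.
144,000,000 / 1,000,000 = 144.00 MB.

144.00 MB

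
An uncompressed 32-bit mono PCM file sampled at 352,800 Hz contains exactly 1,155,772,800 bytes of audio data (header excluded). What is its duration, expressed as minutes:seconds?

13:39

Byte rate = 352,800 × 4 × 1 = 1,411,200 bytes/s.
Duration = 1,155,772,800 / 1,411,200 = 819 s.
819 s = 13:39.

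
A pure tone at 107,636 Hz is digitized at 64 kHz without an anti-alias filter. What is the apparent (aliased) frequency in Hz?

20,364 Hz

Nyquist = 64,000/2 = 32,000 Hz; 107,636 Hz exceeds it.
Alias = |107,636 − 2×64,000| = |107,636 − 128,000| = 20,364 Hz.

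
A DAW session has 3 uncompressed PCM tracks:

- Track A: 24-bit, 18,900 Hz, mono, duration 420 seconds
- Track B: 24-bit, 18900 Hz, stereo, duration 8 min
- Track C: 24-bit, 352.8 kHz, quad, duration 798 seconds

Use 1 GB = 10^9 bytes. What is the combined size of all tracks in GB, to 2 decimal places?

Track A: 18,900 × 420 × 3 × 1 = 23,814,000 bytes.
Track B: 8 min = 480 s; 18,900 × 480 × 3 × 2 = 54,432,000 bytes.
Track C: 352,800 × 798 × 3 × 4 = 3,378,412,800 bytes.
Total = 3,456,658,800 bytes = 3.46 GB.

3.46 GB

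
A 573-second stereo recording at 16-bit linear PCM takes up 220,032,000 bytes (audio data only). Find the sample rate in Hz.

96,000 Hz

Bytes = sample_rate × seconds × bytes_per_sample × channels.
sample_rate = 220,032,000 / (573 × 2 × 2) = 220,032,000 / 2,292 = 96,000 Hz.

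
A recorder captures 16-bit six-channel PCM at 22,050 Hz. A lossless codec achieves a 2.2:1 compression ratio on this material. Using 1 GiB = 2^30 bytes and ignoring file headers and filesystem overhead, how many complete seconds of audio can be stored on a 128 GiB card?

Uncompressed byte rate = 22,050 × 2 × 6 = 264,600 bytes/s.
After 2.2:1 compression, effective rate ≈ 120272.73 bytes/s.
Capacity = 128 × 1,073,741,824 = 137,438,953,472 bytes.
137,438,953,472 / effective rate ≈ 1142727.5 s → 1,142,727 seconds.

1,142,727 seconds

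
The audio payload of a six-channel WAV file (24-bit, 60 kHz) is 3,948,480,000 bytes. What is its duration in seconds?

Byte rate = 60,000 × 3 × 6 = 1,080,000 bytes/s.
Duration = 3,948,480,000 / 1,080,000 = 3,656 s.

3,656 seconds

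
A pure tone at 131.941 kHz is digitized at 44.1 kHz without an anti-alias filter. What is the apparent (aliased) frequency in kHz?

Nyquist = 44,100/2 = 22,050 Hz; 131,941 Hz exceeds it.
Alias = |131,941 − 3×44,100| = |131,941 − 132,300| = 359 Hz = 0.359 kHz.

0.359 kHz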